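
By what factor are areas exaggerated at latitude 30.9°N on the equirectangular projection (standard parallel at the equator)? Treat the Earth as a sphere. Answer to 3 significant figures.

1.17

In the plate carrée (x = Rλ, y = Rφ), meridians are true-scale (h = 1) and parallels are stretched by k = sec φ.
Areal scale = h·k = 1 × sec φ; at 30.9°, h = 1.000, k = 1.165, so h·k = 1.165.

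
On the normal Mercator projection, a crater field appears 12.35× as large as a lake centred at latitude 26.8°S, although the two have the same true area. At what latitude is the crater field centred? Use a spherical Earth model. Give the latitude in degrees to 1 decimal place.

For equal true areas on Mercator, apparent areas scale as sec²φ, so the ratio is cos²φ₂ / cos²φ₁.
cos²φ₂ / cos²φ₁ = 12.35  ⇒  cos φ₁ = cos 26.8° / √12.35 = 0.8926/3.514 = 0.2540.
φ₁ = arccos(0.2540) ≈ 75.3°.

75.3°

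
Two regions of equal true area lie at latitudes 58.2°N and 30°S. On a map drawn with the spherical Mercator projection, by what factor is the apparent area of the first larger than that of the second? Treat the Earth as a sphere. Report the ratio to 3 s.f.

2.70

Mercator areal scale is sec²φ.
At 58.2°: sec²(58.2°) = 1/0.5270² = 3.601.
At 30°: sec²(30°) = 1/0.8660² = 1.333.
Ratio = 3.601/1.333 = cos²(30°)/cos²(58.2°) ≈ 2.70.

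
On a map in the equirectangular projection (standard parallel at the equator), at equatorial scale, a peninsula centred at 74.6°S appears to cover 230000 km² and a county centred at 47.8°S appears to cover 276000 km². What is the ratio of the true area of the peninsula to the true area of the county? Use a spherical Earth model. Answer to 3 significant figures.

Plate carrée has h = 1 and k = sec φ, giving areal scale sec φ; true area = (apparent area) · cos φ.
True area of peninsula: 230000 × cos(74.6°) = 230000 × 0.2656 = 61080 km².
True area of county: 276000 × cos(47.8°) = 276000 × 0.6717 = 185400 km².
Ratio = 61080 / 185400 ≈ 0.329.

0.329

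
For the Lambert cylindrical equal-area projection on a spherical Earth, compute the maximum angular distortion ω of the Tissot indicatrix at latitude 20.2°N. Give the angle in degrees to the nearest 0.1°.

7.3°

The Lambert cylindrical equal-area projection is the cylindrical equal-area projection with its standard parallel at the equator (φ₀ = 0). Cylindrical equal-area (φ₀ = 0°): h = cos φ / cos 0° along meridians, k = cos 0° / cos φ along parallels; h·k = 1.
At 20.2°: h = 0.9385, k = 1.066; principal scales a = 1.066, b = 0.9385.
sin(ω/2) = (a − b)/(a + b) = 0.1270/2.004 = 0.06339, so ω = 2 arcsin(0.06339) ≈ 7.3°.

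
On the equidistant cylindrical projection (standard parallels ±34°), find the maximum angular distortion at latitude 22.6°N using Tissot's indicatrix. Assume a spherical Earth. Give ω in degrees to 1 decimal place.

6.2°

In the equirectangular projection with standard parallel φ₀ = 34° (x = Rλ cos φ₀, y = Rφ), meridians are true-scale (h = 1) and the parallel scale is k = cos φ₀ / cos φ.
At 22.6°: h = 1.000, k = 0.8980; principal scales a = 1.000, b = 0.8980.
sin(ω/2) = (a − b)/(a + b) = 0.1020/1.898 = 0.05374, so ω = 2 arcsin(0.05374) ≈ 6.2°.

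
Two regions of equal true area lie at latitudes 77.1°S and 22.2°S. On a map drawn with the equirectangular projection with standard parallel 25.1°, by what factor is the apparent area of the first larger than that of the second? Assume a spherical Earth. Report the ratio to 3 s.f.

4.15

With standard parallel φ₀ = 25.1°, the equirectangular projection gives x = Rλ cos φ₀, y = Rφ, so h = 1 and k = cos 25.1° / cos φ.
Areal scale at 77.1°: h·k = 1.000 × 4.056 = 4.056.
Areal scale at 22.2°: h·k = 1.000 × 0.9781 = 0.9781.
Ratio = 4.056/0.9781 ≈ 4.15.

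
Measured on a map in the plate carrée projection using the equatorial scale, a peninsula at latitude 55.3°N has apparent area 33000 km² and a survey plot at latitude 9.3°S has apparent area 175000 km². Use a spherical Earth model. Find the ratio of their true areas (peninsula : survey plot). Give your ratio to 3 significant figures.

Plate carrée has h = 1 and k = sec φ, giving areal scale sec φ; true area = (apparent area) · cos φ.
True area of peninsula: 33000 × cos(55.3°) = 33000 × 0.5693 = 18790 km².
True area of survey plot: 175000 × cos(9.3°) = 175000 × 0.9869 = 172700 km².
Ratio = 18790 / 172700 ≈ 0.109.

0.109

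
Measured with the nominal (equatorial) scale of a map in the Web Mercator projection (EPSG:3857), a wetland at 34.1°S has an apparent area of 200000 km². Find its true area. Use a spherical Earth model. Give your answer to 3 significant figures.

137000 km²

For Mercator, h = k = sec φ (a conformal cylindrical projection has a single point scale, 1/cos φ).
Areal scale = k² = sec²φ = 1/cos²(34.1°) = 1/0.8281² = 1.458.
True area = apparent / (areal scale) = 200000 / 1.458 ≈ 137000 km².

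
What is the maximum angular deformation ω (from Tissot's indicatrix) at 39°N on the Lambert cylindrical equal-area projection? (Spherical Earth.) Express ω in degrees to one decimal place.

The Lambert cylindrical equal-area projection is the cylindrical equal-area projection with its standard parallel at the equator (φ₀ = 0). Cylindrical equal-area (φ₀ = 0°): h = cos φ / cos 0° along meridians, k = cos 0° / cos φ along parallels; h·k = 1.
At 39°: h = 0.7771, k = 1.287; principal scales a = 1.287, b = 0.7771.
sin(ω/2) = (a − b)/(a + b) = 0.5096/2.064 = 0.2469, so ω = 2 arcsin(0.2469) ≈ 28.6°.

28.6°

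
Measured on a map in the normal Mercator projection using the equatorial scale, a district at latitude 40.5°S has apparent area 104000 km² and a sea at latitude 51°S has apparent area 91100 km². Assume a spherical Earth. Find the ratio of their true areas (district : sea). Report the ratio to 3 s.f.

1.67

Since Mercator area scale is 1/cos²φ, the true area equals the apparent area multiplied by cos²φ.
True area of district: 104000 × cos²(40.5°) = 104000 × 0.5782 = 60130 km².
True area of sea: 91100 × cos²(51°) = 91100 × 0.3960 = 36080 km².
Ratio = 60130 / 36080 ≈ 1.67.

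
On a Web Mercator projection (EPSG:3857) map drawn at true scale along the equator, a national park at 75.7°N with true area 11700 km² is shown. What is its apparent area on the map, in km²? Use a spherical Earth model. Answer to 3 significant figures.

For Mercator, h = k = sec φ (a conformal cylindrical projection has a single point scale, 1/cos φ).
Areal scale = k² = sec²φ = 1/cos²(75.7°) = 1/0.2470² = 16.39.
Apparent area = 11700 × 16.39 ≈ 192000 km².

192000 km²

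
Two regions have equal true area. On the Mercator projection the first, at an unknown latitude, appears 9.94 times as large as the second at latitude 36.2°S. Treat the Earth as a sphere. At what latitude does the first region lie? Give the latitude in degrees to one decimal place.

On Mercator, (apparent₁)/(apparent₂) = sec²φ₁ / sec²φ₂ when true areas are equal.
cos²φ₂ / cos²φ₁ = 9.94  ⇒  cos φ₁ = cos 36.2° / √9.94 = 0.8070/3.153 = 0.2560.
φ₁ = arccos(0.2560) ≈ 75.2°.

75.2°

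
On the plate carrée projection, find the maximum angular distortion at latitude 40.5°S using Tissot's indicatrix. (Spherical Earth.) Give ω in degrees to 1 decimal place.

15.6°

In the plate carrée (x = Rλ, y = Rφ), meridians are true-scale (h = 1) and parallels are stretched by k = sec φ.
At 40.5°: h = 1.000, k = 1.315; principal scales a = 1.315, b = 1.000.
sin(ω/2) = (a − b)/(a + b) = 0.3151/2.315 = 0.1361, so ω = 2 arcsin(0.1361) ≈ 15.6°.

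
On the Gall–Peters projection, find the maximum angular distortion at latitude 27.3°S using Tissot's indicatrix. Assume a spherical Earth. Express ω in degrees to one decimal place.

Gall–Peters is a cylindrical equal-area projection with standard parallels at ±45°. Cylindrical equal-area (φ₀ = 45°): h = cos φ / cos 45° along meridians, k = cos 45° / cos φ along parallels; h·k = 1.
At 27.3°: h = 1.257, k = 0.7957; principal scales a = 1.257, b = 0.7957.
sin(ω/2) = (a − b)/(a + b) = 0.4610/2.052 = 0.2246, so ω = 2 arcsin(0.2246) ≈ 26.0°.

26.0°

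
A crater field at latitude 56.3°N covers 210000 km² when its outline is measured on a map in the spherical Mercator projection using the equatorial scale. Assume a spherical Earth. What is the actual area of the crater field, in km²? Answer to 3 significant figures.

Mercator is conformal, so the point scale is isotropic: h = k = sec φ = 1/cos φ.
Areal scale = k² = sec²φ = 1/cos²(56.3°) = 1/0.5548² = 3.248.
True area = apparent / (areal scale) = 210000 / 3.248 ≈ 64600 km².

64600 km²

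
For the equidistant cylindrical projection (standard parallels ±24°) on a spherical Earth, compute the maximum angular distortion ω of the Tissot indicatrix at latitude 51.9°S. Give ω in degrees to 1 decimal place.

The equidistant cylindrical projection with φ₀ = 24° has h = 1 (meridians true) and k = cos φ₀ / cos φ along parallels.
At 51.9°: h = 1.000, k = 1.481; principal scales a = 1.481, b = 1.000.
sin(ω/2) = (a − b)/(a + b) = 0.4805/2.481 = 0.1937, so ω = 2 arcsin(0.1937) ≈ 22.3°.

22.3°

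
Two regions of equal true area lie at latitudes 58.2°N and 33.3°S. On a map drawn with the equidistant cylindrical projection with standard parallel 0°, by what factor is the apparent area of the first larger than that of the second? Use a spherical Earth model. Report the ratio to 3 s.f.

Plate carrée maps x = Rλ, y = Rφ. The meridian scale is h = 1 and the parallel scale is k = 1/cos φ = sec φ.
Areal scale at 58.2°: h·k = 1.000 × 1.898 = 1.898.
Areal scale at 33.3°: h·k = 1.000 × 1.196 = 1.196.
Ratio = 1.898/1.196 ≈ 1.59.

1.59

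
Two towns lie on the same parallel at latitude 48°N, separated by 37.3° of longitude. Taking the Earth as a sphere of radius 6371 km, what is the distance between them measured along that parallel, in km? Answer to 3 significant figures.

Arc length along a parallel = R cos φ · Δλ (with Δλ in radians).
= 6371 × cos 48° × (37.3° × π/180) = 6371 × 0.6691 × 0.6510 ≈ 2780 km.

2780 km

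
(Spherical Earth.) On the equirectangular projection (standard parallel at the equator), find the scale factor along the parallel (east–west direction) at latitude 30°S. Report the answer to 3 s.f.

In the plate carrée (x = Rλ, y = Rφ), meridians are true-scale (h = 1) and parallels are stretched by k = sec φ.
k = 1/cos 30° = 1/0.8660 = 1.155.

1.15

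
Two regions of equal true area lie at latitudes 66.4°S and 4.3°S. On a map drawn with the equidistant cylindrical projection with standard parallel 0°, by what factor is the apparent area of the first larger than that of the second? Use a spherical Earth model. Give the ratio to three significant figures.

2.49

In the plate carrée (x = Rλ, y = Rφ), meridians are true-scale (h = 1) and parallels are stretched by k = sec φ.
Areal scale at 66.4°: h·k = 1.000 × 2.498 = 2.498.
Areal scale at 4.3°: h·k = 1.000 × 1.003 = 1.003.
Ratio = 2.498/1.003 ≈ 2.49.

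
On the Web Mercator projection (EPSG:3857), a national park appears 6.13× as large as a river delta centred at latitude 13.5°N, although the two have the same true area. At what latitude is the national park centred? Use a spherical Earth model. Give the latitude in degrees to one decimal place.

66.9°

For equal true areas on Mercator, apparent areas scale as sec²φ, so the ratio is cos²φ₂ / cos²φ₁.
cos²φ₂ / cos²φ₁ = 6.13  ⇒  cos φ₁ = cos 13.5° / √6.13 = 0.9724/2.476 = 0.3927.
φ₁ = arccos(0.3927) ≈ 66.9°.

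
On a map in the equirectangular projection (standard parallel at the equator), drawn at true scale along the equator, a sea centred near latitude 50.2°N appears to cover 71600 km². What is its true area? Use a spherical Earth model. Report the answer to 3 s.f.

For the equirectangular projection with φ₀ = 0 (plate carrée), h = 1 along meridians and k = sec φ along parallels.
Areal scale = h·k = 1 × sec φ; at 50.2°, h = 1.000, k = 1.562, so h·k = 1.562.
True area = apparent / (areal scale) = 71600 / 1.562 ≈ 45800 km².

45800 km²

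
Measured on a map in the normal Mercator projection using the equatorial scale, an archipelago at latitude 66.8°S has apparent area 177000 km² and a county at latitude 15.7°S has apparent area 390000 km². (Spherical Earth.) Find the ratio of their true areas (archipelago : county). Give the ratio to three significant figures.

Since Mercator area scale is 1/cos²φ, the true area equals the apparent area multiplied by cos²φ.
True area of archipelago: 177000 × cos²(66.8°) = 177000 × 0.1552 = 27470 km².
True area of county: 390000 × cos²(15.7°) = 390000 × 0.9268 = 361400 km².
Ratio = 27470 / 361400 ≈ 0.0760.

0.0760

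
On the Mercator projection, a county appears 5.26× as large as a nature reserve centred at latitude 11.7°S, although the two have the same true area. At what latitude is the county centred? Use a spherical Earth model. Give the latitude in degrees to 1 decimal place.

For equal true areas on Mercator, apparent areas scale as sec²φ, so the ratio is cos²φ₂ / cos²φ₁.
cos²φ₂ / cos²φ₁ = 5.26  ⇒  cos φ₁ = cos 11.7° / √5.26 = 0.9792/2.293 = 0.4270.
φ₁ = arccos(0.4270) ≈ 64.7°.

64.7°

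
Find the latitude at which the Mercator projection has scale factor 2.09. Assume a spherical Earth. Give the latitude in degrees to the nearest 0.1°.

Mercator scale is k = sec φ = 1/cos φ.
1/cos φ = 2.09  ⇒  cos φ = 0.4785  ⇒  φ = arccos(0.4785) ≈ 61.4°.

61.4°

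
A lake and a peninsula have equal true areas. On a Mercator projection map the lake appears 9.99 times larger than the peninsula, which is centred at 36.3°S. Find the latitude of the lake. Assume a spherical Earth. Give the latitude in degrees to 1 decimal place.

75.2°

For equal true areas on Mercator, apparent areas scale as sec²φ, so the ratio is cos²φ₂ / cos²φ₁.
cos²φ₂ / cos²φ₁ = 9.99  ⇒  cos φ₁ = cos 36.3° / √9.99 = 0.8059/3.161 = 0.2550.
φ₁ = arccos(0.2550) ≈ 75.2°.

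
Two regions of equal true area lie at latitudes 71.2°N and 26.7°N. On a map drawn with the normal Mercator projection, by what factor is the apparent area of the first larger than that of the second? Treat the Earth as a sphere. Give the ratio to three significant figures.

On Mercator, area is exaggerated by sec²φ = 1/cos²φ.
At 71.2°: sec²(71.2°) = 1/0.3223² = 9.629.
At 26.7°: sec²(26.7°) = 1/0.8934² = 1.253.
Ratio = 9.629/1.253 = cos²(26.7°)/cos²(71.2°) ≈ 7.68.

7.68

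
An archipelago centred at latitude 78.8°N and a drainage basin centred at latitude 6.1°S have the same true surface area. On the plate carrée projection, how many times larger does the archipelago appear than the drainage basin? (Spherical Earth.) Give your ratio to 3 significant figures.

5.12

For the equirectangular projection with φ₀ = 0 (plate carrée), h = 1 along meridians and k = sec φ along parallels.
Areal scale at 78.8°: h·k = 1.000 × 5.148 = 5.148.
Areal scale at 6.1°: h·k = 1.000 × 1.006 = 1.006.
Ratio = 5.148/1.006 ≈ 5.12.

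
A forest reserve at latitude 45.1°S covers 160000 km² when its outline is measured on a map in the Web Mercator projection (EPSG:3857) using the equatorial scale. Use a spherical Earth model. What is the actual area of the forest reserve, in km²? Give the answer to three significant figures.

Mercator is conformal, so the point scale is isotropic: h = k = sec φ = 1/cos φ.
Areal scale = k² = sec²φ = 1/cos²(45.1°) = 1/0.7059² = 2.007.
True area = apparent / (areal scale) = 160000 / 2.007 ≈ 79700 km².

79700 km²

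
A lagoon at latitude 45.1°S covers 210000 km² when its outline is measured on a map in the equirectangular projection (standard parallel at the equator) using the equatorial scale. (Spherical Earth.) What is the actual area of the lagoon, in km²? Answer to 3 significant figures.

For the equirectangular projection with φ₀ = 0 (plate carrée), h = 1 along meridians and k = sec φ along parallels.
Areal scale = h·k = 1 × sec φ; at 45.1°, h = 1.000, k = 1.417, so h·k = 1.417.
True area = apparent / (areal scale) = 210000 / 1.417 ≈ 148000 km².

148000 km²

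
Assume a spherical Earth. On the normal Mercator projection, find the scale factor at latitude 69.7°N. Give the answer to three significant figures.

2.88

For Mercator, h = k = sec φ (a conformal cylindrical projection has a single point scale, 1/cos φ).
k = 1/cos 69.7° = 1/0.3469 = 2.882.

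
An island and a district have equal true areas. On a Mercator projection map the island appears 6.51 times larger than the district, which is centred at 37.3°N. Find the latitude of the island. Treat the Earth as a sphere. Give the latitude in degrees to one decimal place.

For equal true areas on Mercator, apparent areas scale as sec²φ, so the ratio is cos²φ₂ / cos²φ₁.
cos²φ₂ / cos²φ₁ = 6.51  ⇒  cos φ₁ = cos 37.3° / √6.51 = 0.7955/2.551 = 0.3118.
φ₁ = arccos(0.3118) ≈ 71.8°.

71.8°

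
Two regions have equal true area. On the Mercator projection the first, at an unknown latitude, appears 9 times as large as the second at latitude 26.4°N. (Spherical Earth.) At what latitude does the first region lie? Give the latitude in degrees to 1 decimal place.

For equal true areas on Mercator, apparent areas scale as sec²φ, so the ratio is cos²φ₂ / cos²φ₁.
cos²φ₂ / cos²φ₁ = 9  ⇒  cos φ₁ = cos 26.4° / √9 = 0.8957/3.000 = 0.2986.
φ₁ = arccos(0.2986) ≈ 72.6°.

72.6°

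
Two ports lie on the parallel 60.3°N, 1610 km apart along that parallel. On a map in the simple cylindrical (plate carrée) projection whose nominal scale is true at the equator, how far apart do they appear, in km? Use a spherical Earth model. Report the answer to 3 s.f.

3250 km

Plate carrée maps x = Rλ, y = Rφ. The meridian scale is h = 1 and the parallel scale is k = 1/cos φ = sec φ.
Along the parallel, k = sec 60.3° = 1/0.4955 = 2.018.
Map distance = 1610 × 2.018 ≈ 3250 km.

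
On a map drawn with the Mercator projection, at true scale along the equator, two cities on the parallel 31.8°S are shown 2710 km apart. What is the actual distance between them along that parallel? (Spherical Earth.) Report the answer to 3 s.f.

Mercator is conformal, so the point scale is isotropic: h = k = sec φ = 1/cos φ.
Along the parallel at 31.8°, map distances are exaggerated by k = sec 31.8° = 1.177.
True distance = 2710 / 1.177 = 2710 × cos 31.8° ≈ 2300 km.

2300 km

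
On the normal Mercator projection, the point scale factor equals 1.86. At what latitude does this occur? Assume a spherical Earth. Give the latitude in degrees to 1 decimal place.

Mercator scale is k = sec φ = 1/cos φ.
1/cos φ = 1.86  ⇒  cos φ = 0.5376  ⇒  φ = arccos(0.5376) ≈ 57.5°.

57.5°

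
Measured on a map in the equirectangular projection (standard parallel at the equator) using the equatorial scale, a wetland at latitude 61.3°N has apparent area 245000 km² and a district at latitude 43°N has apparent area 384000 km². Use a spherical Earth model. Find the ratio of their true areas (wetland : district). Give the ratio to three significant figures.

0.419

Plate carrée has h = 1 and k = sec φ, giving areal scale sec φ; true area = (apparent area) · cos φ.
True area of wetland: 245000 × cos(61.3°) = 245000 × 0.4802 = 117700 km².
True area of district: 384000 × cos(43°) = 384000 × 0.7314 = 280800 km².
Ratio = 117700 / 280800 ≈ 0.419.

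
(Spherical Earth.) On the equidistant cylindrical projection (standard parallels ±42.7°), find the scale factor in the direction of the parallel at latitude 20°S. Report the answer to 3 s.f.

With standard parallel φ₀ = 42.7°, the equirectangular projection gives x = Rλ cos φ₀, y = Rφ, so h = 1 and k = cos 42.7° / cos φ.
k = cos 42.7° / cos 20° = 0.7349/0.9397 = 0.7821.

0.782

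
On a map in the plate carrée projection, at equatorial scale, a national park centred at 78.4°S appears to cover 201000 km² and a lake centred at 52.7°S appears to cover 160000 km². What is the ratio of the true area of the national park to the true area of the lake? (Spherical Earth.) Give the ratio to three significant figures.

Plate carrée has h = 1 and k = sec φ, giving areal scale sec φ; true area = (apparent area) · cos φ.
True area of national park: 201000 × cos(78.4°) = 201000 × 0.2011 = 40420 km².
True area of lake: 160000 × cos(52.7°) = 160000 × 0.6060 = 96960 km².
Ratio = 40420 / 96960 ≈ 0.417.

0.417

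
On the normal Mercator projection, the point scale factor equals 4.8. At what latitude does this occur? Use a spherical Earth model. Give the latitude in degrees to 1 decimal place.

78.0°

Mercator scale is k = sec φ = 1/cos φ.
1/cos φ = 4.8  ⇒  cos φ = 0.2083  ⇒  φ = arccos(0.2083) ≈ 78.0°.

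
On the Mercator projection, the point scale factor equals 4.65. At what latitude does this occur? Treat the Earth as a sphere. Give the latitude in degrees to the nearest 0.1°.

Mercator scale is k = sec φ = 1/cos φ.
1/cos φ = 4.65  ⇒  cos φ = 0.2151  ⇒  φ = arccos(0.2151) ≈ 77.6°.

77.6°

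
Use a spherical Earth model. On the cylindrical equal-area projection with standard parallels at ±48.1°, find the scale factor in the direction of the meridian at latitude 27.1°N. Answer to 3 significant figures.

1.33

Cylindrical equal-area (φ₀ = 48.1°): h = cos φ / cos 48.1° along meridians, k = cos 48.1° / cos φ along parallels; h·k = 1.
h = cos 27.1° / cos 48.1° = 0.8902/0.6678 = 1.333.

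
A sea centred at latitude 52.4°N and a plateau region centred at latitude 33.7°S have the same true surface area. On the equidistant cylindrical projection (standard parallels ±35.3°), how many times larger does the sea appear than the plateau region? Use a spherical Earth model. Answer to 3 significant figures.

1.36

With standard parallel φ₀ = 35.3°, the equirectangular projection gives x = Rλ cos φ₀, y = Rφ, so h = 1 and k = cos 35.3° / cos φ.
Areal scale at 52.4°: h·k = 1.000 × 1.338 = 1.338.
Areal scale at 33.7°: h·k = 1.000 × 0.9810 = 0.9810.
Ratio = 1.338/0.9810 ≈ 1.36.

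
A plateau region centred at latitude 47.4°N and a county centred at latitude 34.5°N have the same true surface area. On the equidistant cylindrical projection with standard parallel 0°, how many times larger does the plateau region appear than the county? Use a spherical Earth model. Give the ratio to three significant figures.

1.22

In the plate carrée (x = Rλ, y = Rφ), meridians are true-scale (h = 1) and parallels are stretched by k = sec φ.
Areal scale at 47.4°: h·k = 1.000 × 1.477 = 1.477.
Areal scale at 34.5°: h·k = 1.000 × 1.213 = 1.213.
Ratio = 1.477/1.213 ≈ 1.22.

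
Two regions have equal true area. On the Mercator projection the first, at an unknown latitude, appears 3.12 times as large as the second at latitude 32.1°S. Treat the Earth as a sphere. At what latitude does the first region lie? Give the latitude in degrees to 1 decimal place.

On Mercator, (apparent₁)/(apparent₂) = sec²φ₁ / sec²φ₂ when true areas are equal.
cos²φ₂ / cos²φ₁ = 3.12  ⇒  cos φ₁ = cos 32.1° / √3.12 = 0.8471/1.766 = 0.4796.
φ₁ = arccos(0.4796) ≈ 61.3°.

61.3°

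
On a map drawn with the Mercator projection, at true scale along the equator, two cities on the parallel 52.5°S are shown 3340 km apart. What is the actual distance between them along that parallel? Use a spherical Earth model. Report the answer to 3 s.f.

The Mercator projection is conformal; its linear scale factor is the same in every direction and equals sec φ = 1/cos φ.
Along the parallel at 52.5°, map distances are exaggerated by k = sec 52.5° = 1.643.
True distance = 3340 / 1.643 = 3340 × cos 52.5° ≈ 2030 km.

2030 km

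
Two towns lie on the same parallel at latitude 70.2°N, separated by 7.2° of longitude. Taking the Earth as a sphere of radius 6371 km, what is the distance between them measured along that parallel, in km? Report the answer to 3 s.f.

Arc length along a parallel = R cos φ · Δλ (with Δλ in radians).
= 6371 × cos 70.2° × (7.2° × π/180) = 6371 × 0.3387 × 0.1257 ≈ 271 km.

271 km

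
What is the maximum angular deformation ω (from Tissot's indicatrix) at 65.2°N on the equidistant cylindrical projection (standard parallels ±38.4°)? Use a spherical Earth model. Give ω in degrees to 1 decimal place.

35.2°

The equidistant cylindrical projection with φ₀ = 38.4° has h = 1 (meridians true) and k = cos φ₀ / cos φ along parallels.
At 65.2°: h = 1.000, k = 1.868; principal scales a = 1.868, b = 1.000.
sin(ω/2) = (a − b)/(a + b) = 0.8684/2.868 = 0.3027, so ω = 2 arcsin(0.3027) ≈ 35.2°.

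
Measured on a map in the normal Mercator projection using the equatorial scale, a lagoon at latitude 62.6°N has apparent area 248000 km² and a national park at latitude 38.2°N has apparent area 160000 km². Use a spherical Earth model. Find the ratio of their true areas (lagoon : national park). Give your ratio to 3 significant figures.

On Mercator the areal scale is sec²φ, so true area = apparent × cos²φ.
True area of lagoon: 248000 × cos²(62.6°) = 248000 × 0.2118 = 52520 km².
True area of national park: 160000 × cos²(38.2°) = 160000 × 0.6176 = 98810 km².
Ratio = 52520 / 98810 ≈ 0.532.

0.532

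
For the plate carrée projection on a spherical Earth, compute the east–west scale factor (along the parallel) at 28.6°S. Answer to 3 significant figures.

1.14

Plate carrée maps x = Rλ, y = Rφ. The meridian scale is h = 1 and the parallel scale is k = 1/cos φ = sec φ.
k = 1/cos 28.6° = 1/0.8780 = 1.139.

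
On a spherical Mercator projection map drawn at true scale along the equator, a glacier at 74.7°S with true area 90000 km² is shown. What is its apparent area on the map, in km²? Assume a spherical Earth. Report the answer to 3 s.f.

1290000 km²

Mercator is conformal, so the point scale is isotropic: h = k = sec φ = 1/cos φ.
Areal scale = k² = sec²φ = 1/cos²(74.7°) = 1/0.2639² = 14.36.
Apparent area = 90000 × 14.36 ≈ 1290000 km².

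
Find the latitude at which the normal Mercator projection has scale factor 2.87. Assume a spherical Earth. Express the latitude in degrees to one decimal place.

69.6°

Mercator scale is k = sec φ = 1/cos φ.
1/cos φ = 2.87  ⇒  cos φ = 0.3484  ⇒  φ = arccos(0.3484) ≈ 69.6°.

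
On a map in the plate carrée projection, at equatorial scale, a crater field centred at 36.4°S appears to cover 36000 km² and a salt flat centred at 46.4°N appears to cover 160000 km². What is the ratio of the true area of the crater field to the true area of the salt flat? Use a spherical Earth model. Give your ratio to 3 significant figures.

Plate carrée has h = 1 and k = sec φ, giving areal scale sec φ; true area = (apparent area) · cos φ.
True area of crater field: 36000 × cos(36.4°) = 36000 × 0.8049 = 28980 km².
True area of salt flat: 160000 × cos(46.4°) = 160000 × 0.6896 = 110300 km².
Ratio = 28980 / 110300 ≈ 0.263.

0.263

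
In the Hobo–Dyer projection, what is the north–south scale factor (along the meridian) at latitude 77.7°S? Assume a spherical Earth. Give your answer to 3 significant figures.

The Hobo–Dyer projection is cylindrical equal-area with φ₀ = 37.5°. A cylindrical equal-area projection with standard parallel φ₀ has meridian scale h = cos φ / cos φ₀ and parallel scale k = cos φ₀ / cos φ (so areas are preserved, h·k = 1).
h = cos 77.7° / cos 37.5° = 0.2130/0.7934 = 0.2685.

0.269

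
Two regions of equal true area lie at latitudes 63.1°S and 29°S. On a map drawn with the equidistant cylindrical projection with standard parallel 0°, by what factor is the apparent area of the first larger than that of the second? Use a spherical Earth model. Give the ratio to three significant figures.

Plate carrée maps x = Rλ, y = Rφ. The meridian scale is h = 1 and the parallel scale is k = 1/cos φ = sec φ.
Areal scale at 63.1°: h·k = 1.000 × 2.210 = 2.210.
Areal scale at 29°: h·k = 1.000 × 1.143 = 1.143.
Ratio = 2.210/1.143 ≈ 1.93.

1.93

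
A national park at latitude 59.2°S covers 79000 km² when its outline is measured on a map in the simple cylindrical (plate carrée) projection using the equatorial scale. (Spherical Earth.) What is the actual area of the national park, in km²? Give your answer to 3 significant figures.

40500 km²

For the equirectangular projection with φ₀ = 0 (plate carrée), h = 1 along meridians and k = sec φ along parallels.
Areal scale = h·k = 1 × sec φ; at 59.2°, h = 1.000, k = 1.953, so h·k = 1.953.
True area = apparent / (areal scale) = 79000 / 1.953 ≈ 40500 km².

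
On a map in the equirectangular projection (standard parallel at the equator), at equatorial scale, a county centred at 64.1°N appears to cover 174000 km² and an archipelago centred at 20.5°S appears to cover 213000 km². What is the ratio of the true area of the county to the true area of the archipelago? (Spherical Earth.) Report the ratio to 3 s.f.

0.381

On the plate carrée, areal scale = h·k = 1 × sec φ, so true area = apparent × cos φ.
True area of county: 174000 × cos(64.1°) = 174000 × 0.4368 = 76000 km².
True area of archipelago: 213000 × cos(20.5°) = 213000 × 0.9367 = 199500 km².
Ratio = 76000 / 199500 ≈ 0.381.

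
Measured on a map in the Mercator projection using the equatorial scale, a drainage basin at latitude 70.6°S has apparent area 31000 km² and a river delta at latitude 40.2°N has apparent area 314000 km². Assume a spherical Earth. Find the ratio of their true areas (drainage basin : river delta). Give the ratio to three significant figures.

Mercator's areal exaggeration is sec²φ; hence true area = (apparent area) · cos²φ.
True area of drainage basin: 31000 × cos²(70.6°) = 31000 × 0.1103 = 3420 km².
True area of river delta: 314000 × cos²(40.2°) = 314000 × 0.5834 = 183200 km².
Ratio = 3420 / 183200 ≈ 0.0187.

0.0187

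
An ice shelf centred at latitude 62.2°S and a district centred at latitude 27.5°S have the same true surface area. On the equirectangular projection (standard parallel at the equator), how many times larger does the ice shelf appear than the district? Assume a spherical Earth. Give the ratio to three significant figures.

1.90

For the equirectangular projection with φ₀ = 0 (plate carrée), h = 1 along meridians and k = sec φ along parallels.
Areal scale at 62.2°: h·k = 1.000 × 2.144 = 2.144.
Areal scale at 27.5°: h·k = 1.000 × 1.127 = 1.127.
Ratio = 2.144/1.127 ≈ 1.90.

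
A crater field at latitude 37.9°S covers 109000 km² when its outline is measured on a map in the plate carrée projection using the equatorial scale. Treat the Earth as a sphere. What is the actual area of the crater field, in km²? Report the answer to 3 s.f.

In the plate carrée (x = Rλ, y = Rφ), meridians are true-scale (h = 1) and parallels are stretched by k = sec φ.
Areal scale = h·k = 1 × sec φ; at 37.9°, h = 1.000, k = 1.267, so h·k = 1.267.
True area = apparent / (areal scale) = 109000 / 1.267 ≈ 86000 km².

86000 km²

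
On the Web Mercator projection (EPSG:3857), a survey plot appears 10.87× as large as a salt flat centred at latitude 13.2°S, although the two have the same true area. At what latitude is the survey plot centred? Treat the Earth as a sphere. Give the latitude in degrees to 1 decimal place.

On Mercator, (apparent₁)/(apparent₂) = sec²φ₁ / sec²φ₂ when true areas are equal.
cos²φ₂ / cos²φ₁ = 10.87  ⇒  cos φ₁ = cos 13.2° / √10.87 = 0.9736/3.297 = 0.2953.
φ₁ = arccos(0.2953) ≈ 72.8°.

72.8°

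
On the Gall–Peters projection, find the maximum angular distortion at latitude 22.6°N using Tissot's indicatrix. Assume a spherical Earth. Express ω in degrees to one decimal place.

Gall–Peters is a cylindrical equal-area projection with standard parallels at ±45°. For cylindrical equal-area with standard parallel φ₀, h = cos φ / cos φ₀ and k = cos φ₀ / cos φ, so h·k = 1.
At 22.6°: h = 1.306, k = 0.7659; principal scales a = 1.306, b = 0.7659.
sin(ω/2) = (a − b)/(a + b) = 0.5397/2.072 = 0.2605, so ω = 2 arcsin(0.2605) ≈ 30.2°.

30.2°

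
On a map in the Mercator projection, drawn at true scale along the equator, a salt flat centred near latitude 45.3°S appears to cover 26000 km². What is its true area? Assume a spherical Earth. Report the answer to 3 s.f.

The Mercator projection is conformal; its linear scale factor is the same in every direction and equals sec φ = 1/cos φ.
Areal scale = k² = sec²φ = 1/cos²(45.3°) = 1/0.7034² = 2.021.
True area = apparent / (areal scale) = 26000 / 2.021 ≈ 12900 km².

12900 km²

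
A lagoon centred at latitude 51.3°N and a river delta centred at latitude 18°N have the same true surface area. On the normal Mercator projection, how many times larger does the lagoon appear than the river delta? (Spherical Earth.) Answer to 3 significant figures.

2.31

Mercator areal scale is sec²φ.
At 51.3°: sec²(51.3°) = 1/0.6252² = 2.558.
At 18°: sec²(18°) = 1/0.9511² = 1.106.
Ratio = 2.558/1.106 = cos²(18°)/cos²(51.3°) ≈ 2.31.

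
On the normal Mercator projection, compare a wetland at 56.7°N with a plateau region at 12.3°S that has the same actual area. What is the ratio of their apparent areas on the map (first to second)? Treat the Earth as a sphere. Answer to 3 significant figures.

On Mercator, area is exaggerated by sec²φ = 1/cos²φ.
At 56.7°: sec²(56.7°) = 1/0.5490² = 3.318.
At 12.3°: sec²(12.3°) = 1/0.9770² = 1.048.
Ratio = 3.318/1.048 = cos²(12.3°)/cos²(56.7°) ≈ 3.17.

3.17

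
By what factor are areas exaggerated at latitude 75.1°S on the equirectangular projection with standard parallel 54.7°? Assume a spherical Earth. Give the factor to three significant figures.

2.25

In the equirectangular projection with standard parallel φ₀ = 54.7° (x = Rλ cos φ₀, y = Rφ), meridians are true-scale (h = 1) and the parallel scale is k = cos φ₀ / cos φ.
Areal scale = h·k = 1 × cos φ₀ / cos φ; at 75.1°, h = 1.000, k = 2.247, so h·k = 2.247.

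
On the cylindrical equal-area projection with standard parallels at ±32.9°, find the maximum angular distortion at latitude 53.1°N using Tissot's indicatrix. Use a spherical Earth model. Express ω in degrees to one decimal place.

A cylindrical equal-area projection with standard parallel φ₀ has meridian scale h = cos φ / cos φ₀ and parallel scale k = cos φ₀ / cos φ (so areas are preserved, h·k = 1).
At 53.1°: h = 0.7151, k = 1.398; principal scales a = 1.398, b = 0.7151.
sin(ω/2) = (a − b)/(a + b) = 0.6833/2.113 = 0.3233, so ω = 2 arcsin(0.3233) ≈ 37.7°.

37.7°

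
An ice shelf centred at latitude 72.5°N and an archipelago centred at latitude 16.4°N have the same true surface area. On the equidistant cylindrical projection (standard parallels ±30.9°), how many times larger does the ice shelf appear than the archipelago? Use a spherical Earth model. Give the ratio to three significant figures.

With standard parallel φ₀ = 30.9°, the equirectangular projection gives x = Rλ cos φ₀, y = Rφ, so h = 1 and k = cos 30.9° / cos φ.
Areal scale at 72.5°: h·k = 1.000 × 2.854 = 2.854.
Areal scale at 16.4°: h·k = 1.000 × 0.8945 = 0.8945.
Ratio = 2.854/0.8945 ≈ 3.19.

3.19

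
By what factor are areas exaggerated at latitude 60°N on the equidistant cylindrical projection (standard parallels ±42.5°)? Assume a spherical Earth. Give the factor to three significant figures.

1.47

The equidistant cylindrical projection with φ₀ = 42.5° has h = 1 (meridians true) and k = cos φ₀ / cos φ along parallels.
Areal scale = h·k = 1 × cos φ₀ / cos φ; at 60°, h = 1.000, k = 1.475, so h·k = 1.475.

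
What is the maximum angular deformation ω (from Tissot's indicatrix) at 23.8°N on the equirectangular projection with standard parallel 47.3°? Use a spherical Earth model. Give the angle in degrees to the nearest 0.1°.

The equidistant cylindrical projection with φ₀ = 47.3° has h = 1 (meridians true) and k = cos φ₀ / cos φ along parallels.
At 23.8°: h = 1.000, k = 0.7412; principal scales a = 1.000, b = 0.7412.
sin(ω/2) = (a − b)/(a + b) = 0.2588/1.741 = 0.1486, so ω = 2 arcsin(0.1486) ≈ 17.1°.

17.1°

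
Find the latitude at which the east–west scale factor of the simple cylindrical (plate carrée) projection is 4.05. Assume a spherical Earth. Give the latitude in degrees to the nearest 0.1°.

Plate carrée: h = 1, k = sec φ along parallels.
sec φ = 4.05  ⇒  cos φ = 0.2469  ⇒  φ ≈ 75.7°.

75.7°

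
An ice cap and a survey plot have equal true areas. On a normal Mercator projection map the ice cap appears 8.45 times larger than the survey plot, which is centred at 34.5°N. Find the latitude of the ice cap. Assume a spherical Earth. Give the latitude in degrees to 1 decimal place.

For equal true areas on Mercator, apparent areas scale as sec²φ, so the ratio is cos²φ₂ / cos²φ₁.
cos²φ₂ / cos²φ₁ = 8.45  ⇒  cos φ₁ = cos 34.5° / √8.45 = 0.8241/2.907 = 0.2835.
φ₁ = arccos(0.2835) ≈ 73.5°.

73.5°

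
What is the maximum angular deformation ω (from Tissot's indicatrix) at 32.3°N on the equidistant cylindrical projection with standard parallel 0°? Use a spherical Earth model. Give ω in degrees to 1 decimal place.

For the equirectangular projection with φ₀ = 0 (plate carrée), h = 1 along meridians and k = sec φ along parallels.
At 32.3°: h = 1.000, k = 1.183; principal scales a = 1.183, b = 1.000.
sin(ω/2) = (a − b)/(a + b) = 0.1831/2.183 = 0.08386, so ω = 2 arcsin(0.08386) ≈ 9.6°.

9.6°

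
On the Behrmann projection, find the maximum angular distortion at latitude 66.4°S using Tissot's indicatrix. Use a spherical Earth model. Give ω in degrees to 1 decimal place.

80.8°

Behrmann is a cylindrical equal-area projection with standard parallels at ±30°. A cylindrical equal-area projection with standard parallel φ₀ has meridian scale h = cos φ / cos φ₀ and parallel scale k = cos φ₀ / cos φ (so areas are preserved, h·k = 1).
At 66.4°: h = 0.4623, k = 2.163; principal scales a = 2.163, b = 0.4623.
sin(ω/2) = (a − b)/(a + b) = 1.701/2.625 = 0.6478, so ω = 2 arcsin(0.6478) ≈ 80.8°.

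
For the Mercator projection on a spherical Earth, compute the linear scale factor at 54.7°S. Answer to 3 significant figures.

1.73

For Mercator, h = k = sec φ (a conformal cylindrical projection has a single point scale, 1/cos φ).
k = 1/cos 54.7° = 1/0.5779 = 1.731.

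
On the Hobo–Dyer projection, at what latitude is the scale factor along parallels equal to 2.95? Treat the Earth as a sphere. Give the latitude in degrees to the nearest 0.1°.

74.4°

The Hobo–Dyer projection is cylindrical equal-area with φ₀ = 37.5°. A cylindrical equal-area projection with standard parallel φ₀ has meridian scale h = cos φ / cos φ₀ and parallel scale k = cos φ₀ / cos φ (so areas are preserved, h·k = 1).
k = cos φ₀ / cos φ = 2.95  ⇒  cos φ = cos 37.5° / 2.95 = 0.2689.
φ = arccos(0.2689) ≈ 74.4°.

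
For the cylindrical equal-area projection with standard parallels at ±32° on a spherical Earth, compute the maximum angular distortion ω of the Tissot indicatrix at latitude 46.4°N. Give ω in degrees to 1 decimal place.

A cylindrical equal-area projection with standard parallel φ₀ has meridian scale h = cos φ / cos φ₀ and parallel scale k = cos φ₀ / cos φ (so areas are preserved, h·k = 1).
At 46.4°: h = 0.8132, k = 1.230; principal scales a = 1.230, b = 0.8132.
sin(ω/2) = (a − b)/(a + b) = 0.4165/2.043 = 0.2039, so ω = 2 arcsin(0.2039) ≈ 23.5°.

23.5°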